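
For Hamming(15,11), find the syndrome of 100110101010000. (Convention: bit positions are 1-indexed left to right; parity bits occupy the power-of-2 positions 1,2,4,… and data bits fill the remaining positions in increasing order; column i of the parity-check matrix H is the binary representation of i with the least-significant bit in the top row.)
Syndrome s = H · r^T (mod 2), r = 100110101010000:
  s[0] = (101010101010101)·(100110101010000) mod 2 = 1+0+0+0+1+0+1+0+1+0+1+0+0+0+0 mod 2 = 1
  s[1] = (011001100110011)·(100110101010000) mod 2 = 0+0+0+0+0+0+1+0+0+0+1+0+0+0+0 mod 2 = 0
  s[2] = (000111100001111)·(100110101010000) mod 2 = 0+0+0+1+1+0+1+0+0+0+0+0+0+0+0 mod 2 = 1
  s[3] = (000000011111111)·(100110101010000) mod 2 = 0+0+0+0+0+0+0+0+1+0+1+0+0+0+0 mod 2 = 0
Syndrome = 1010
Non-zero syndrome: error at position 5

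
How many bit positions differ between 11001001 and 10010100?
XOR = 01011101, count of 1s = 5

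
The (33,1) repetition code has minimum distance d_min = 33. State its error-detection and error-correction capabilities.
Detection only: up to d_min − 1 = 32 errors.
Correction: up to ⌊(d_min − 1)/2⌋ = ⌊32/2⌋ = 16 errors.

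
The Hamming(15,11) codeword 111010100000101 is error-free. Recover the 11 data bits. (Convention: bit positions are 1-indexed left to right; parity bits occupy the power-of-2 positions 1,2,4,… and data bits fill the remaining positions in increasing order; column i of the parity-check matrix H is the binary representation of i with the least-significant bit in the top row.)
Parity bits occupy power-of-2 positions; data bits are at positions {3,5,6,7,9,10,11,12,13,14,15} (1-indexed).
Extract: c[3]=1 c[5]=1 c[6]=0 c[7]=1 c[9]=0 c[10]=0 c[11]=0 c[12]=0 c[13]=1 c[14]=0 c[15]=1
Data = 11010000101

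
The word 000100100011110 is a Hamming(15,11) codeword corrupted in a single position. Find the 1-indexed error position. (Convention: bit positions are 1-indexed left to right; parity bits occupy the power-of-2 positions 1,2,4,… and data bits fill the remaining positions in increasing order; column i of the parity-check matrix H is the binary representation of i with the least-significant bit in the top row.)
Syndrome s = H · r^T (mod 2), r = 000100100011110:
  s[0] = (101010101010101)·(000100100011110) mod 2 = 0+0+0+0+0+0+1+0+0+0+1+0+1+0+0 mod 2 = 1
  s[1] = (011001100110011)·(000100100011110) mod 2 = 0+0+0+0+0+0+1+0+0+0+1+0+0+1+0 mod 2 = 1
  s[2] = (000111100001111)·(000100100011110) mod 2 = 0+0+0+1+0+0+1+0+0+0+0+1+1+1+0 mod 2 = 1
  s[3] = (000000011111111)·(000100100011110) mod 2 = 0+0+0+0+0+0+0+0+0+0+1+1+1+1+0 mod 2 = 0
Syndrome = 1110
Column i of H is the binary representation of i, so the syndrome is the binary index of the flipped bit.
Read s = 1110 with s[0] as LSB: 1·2^0 + 1·2^1 + 1·2^2 + 0·2^3 = 7.
Error is at bit position 7.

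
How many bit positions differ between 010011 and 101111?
XOR = 111100, count of 1s = 4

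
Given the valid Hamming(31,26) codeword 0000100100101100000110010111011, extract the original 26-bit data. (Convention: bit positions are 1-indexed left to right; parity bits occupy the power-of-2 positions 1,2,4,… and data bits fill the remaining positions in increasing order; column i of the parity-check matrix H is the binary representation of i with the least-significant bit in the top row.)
Parity bits occupy power-of-2 positions; data bits are at positions {3,5,6,7,9,10,11,12,13,14,15,17,18,19,20,21,22,23,24,25,26,27,28,29,30,31} (1-indexed).
Extract: c[3]=0 c[5]=1 c[6]=0 c[7]=0 c[9]=0 c[10]=0 c[11]=1 c[12]=0 c[13]=1 c[14]=1 c[15]=0 c[17]=0 c[18]=0 c[19]=0 c[20]=1 c[21]=1 c[22]=0 c[23]=0 c[24]=1 c[25]=0 c[26]=1 c[27]=1 c[28]=1 c[29]=0 c[30]=1 c[31]=1
Data = 01000010110000110010111011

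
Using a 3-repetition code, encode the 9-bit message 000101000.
Repeat each bit 3× and concatenate:
0→000  0→000  0→000  1→111  0→000  1→111  0→000  0→000  0→000
Codeword = 000000000111000111000000000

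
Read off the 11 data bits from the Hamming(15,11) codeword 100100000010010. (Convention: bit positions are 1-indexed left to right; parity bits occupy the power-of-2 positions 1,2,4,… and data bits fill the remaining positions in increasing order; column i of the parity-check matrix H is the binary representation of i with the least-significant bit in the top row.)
Parity bits occupy power-of-2 positions; data bits are at positions {3,5,6,7,9,10,11,12,13,14,15} (1-indexed).
Extract: c[3]=0 c[5]=0 c[6]=0 c[7]=0 c[9]=0 c[10]=0 c[11]=1 c[12]=0 c[13]=0 c[14]=1 c[15]=0
Data = 00000010010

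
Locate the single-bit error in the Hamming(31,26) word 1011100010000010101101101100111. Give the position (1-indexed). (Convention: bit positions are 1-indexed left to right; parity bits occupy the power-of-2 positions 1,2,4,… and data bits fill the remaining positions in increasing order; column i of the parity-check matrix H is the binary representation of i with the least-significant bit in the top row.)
Syndrome s = H · r^T (mod 2), r = 1011100010000010101101101100111:
  s[0] = (1010101010101010101010101010101)·(1011100010000010101101101100111) mod 2 = 1+0+1+0+1+0+0+0+1+0+0+0+0+0+1+0+1+0+1+0+0+0+1+0+1+0+0+0+1+0+1 mod 2 = 1
  s[1] = (0110011001100110011001100110011)·(1011100010000010101101101100111) mod 2 = 0+0+1+0+0+0+0+0+0+0+0+0+0+0+1+0+0+0+1+0+0+1+1+0+0+1+0+0+0+1+1 mod 2 = 0
  s[2] = (0001111000011110000111100001111)·(1011100010000010101101101100111) mod 2 = 0+0+0+1+1+0+0+0+0+0+0+0+0+0+1+0+0+0+0+1+0+1+1+0+0+0+0+0+1+1+1 mod 2 = 1
  s[3] = (0000000111111110000000011111111)·(1011100010000010101101101100111) mod 2 = 0+0+0+0+0+0+0+0+1+0+0+0+0+0+1+0+0+0+0+0+0+0+0+0+1+1+0+0+1+1+1 mod 2 = 1
  s[4] = (0000000000000001111111111111111)·(1011100010000010101101101100111) mod 2 = 0+0+0+0+0+0+0+0+0+0+0+0+0+0+0+0+1+0+1+1+0+1+1+0+1+1+0+0+1+1+1 mod 2 = 0
Syndrome = 10110
Column i of H is the binary representation of i, so the syndrome is the binary index of the flipped bit.
Read s = 10110 with s[0] as LSB: 1·2^0 + 0·2^1 + 1·2^2 + 1·2^3 + 0·2^4 = 13.
Error is at bit position 13.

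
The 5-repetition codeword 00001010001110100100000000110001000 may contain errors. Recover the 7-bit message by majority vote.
Split into 5-bit blocks and majority-vote each:
  block 1 = 00001: 1 ones, 4 zeros → 0
  block 2 = 01000: 1 ones, 4 zeros → 0
  block 3 = 11101: 4 ones, 1 zeros → 1
  block 4 = 00100: 1 ones, 4 zeros → 0
  block 5 = 00000: 0 ones, 5 zeros → 0
  block 6 = 01100: 2 ones, 3 zeros → 0
  block 7 = 01000: 1 ones, 4 zeros → 0
Decoded = 0010000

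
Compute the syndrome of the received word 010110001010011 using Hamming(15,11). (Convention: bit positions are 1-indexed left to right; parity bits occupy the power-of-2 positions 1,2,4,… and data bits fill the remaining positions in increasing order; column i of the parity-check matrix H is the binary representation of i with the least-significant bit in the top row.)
Syndrome s = H · r^T (mod 2), r = 010110001010011:
  s[0] = (101010101010101)·(010110001010011) mod 2 = 0+0+0+0+1+0+0+0+1+0+1+0+0+0+1 mod 2 = 0
  s[1] = (011001100110011)·(010110001010011) mod 2 = 0+1+0+0+0+0+0+0+0+0+1+0+0+1+1 mod 2 = 0
  s[2] = (000111100001111)·(010110001010011) mod 2 = 0+0+0+1+1+0+0+0+0+0+0+0+0+1+1 mod 2 = 0
  s[3] = (000000011111111)·(010110001010011) mod 2 = 0+0+0+0+0+0+0+0+1+0+1+0+0+1+1 mod 2 = 0
Syndrome = 0000
s = 0: no error detected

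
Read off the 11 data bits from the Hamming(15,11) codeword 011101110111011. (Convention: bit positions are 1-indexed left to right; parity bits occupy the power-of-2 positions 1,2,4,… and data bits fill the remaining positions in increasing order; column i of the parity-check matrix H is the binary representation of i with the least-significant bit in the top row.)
Parity bits occupy power-of-2 positions; data bits are at positions {3,5,6,7,9,10,11,12,13,14,15} (1-indexed).
Extract: c[3]=1 c[5]=0 c[6]=1 c[7]=1 c[9]=0 c[10]=1 c[11]=1 c[12]=1 c[13]=0 c[14]=1 c[15]=1
Data = 10110111011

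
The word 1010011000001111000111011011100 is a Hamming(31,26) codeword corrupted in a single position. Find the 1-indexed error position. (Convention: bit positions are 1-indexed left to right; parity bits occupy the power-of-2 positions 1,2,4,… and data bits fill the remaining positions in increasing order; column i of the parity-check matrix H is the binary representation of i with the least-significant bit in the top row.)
Syndrome s = H · r^T (mod 2), r = 1010011000001111000111011011100:
  s[0] = (1010101010101010101010101010101)·(1010011000001111000111011011100) mod 2 = 1+0+1+0+0+0+1+0+0+0+0+0+1+0+1+0+0+0+0+0+1+0+0+0+1+0+1+0+1+0+0 mod 2 = 1
  s[1] = (0110011001100110011001100110011)·(1010011000001111000111011011100) mod 2 = 0+0+1+0+0+1+1+0+0+0+0+0+0+1+1+0+0+0+0+0+0+1+0+0+0+0+1+0+0+0+0 mod 2 = 1
  s[2] = (0001111000011110000111100001111)·(1010011000001111000111011011100) mod 2 = 0+0+0+0+0+1+1+0+0+0+0+0+1+1+1+0+0+0+0+1+1+1+0+0+0+0+0+1+1+0+0 mod 2 = 0
  s[3] = (0000000111111110000000011111111)·(1010011000001111000111011011100) mod 2 = 0+0+0+0+0+0+0+0+0+0+0+0+1+1+1+0+0+0+0+0+0+0+0+1+1+0+1+1+1+0+0 mod 2 = 0
  s[4] = (0000000000000001111111111111111)·(1010011000001111000111011011100) mod 2 = 0+0+0+0+0+0+0+0+0+0+0+0+0+0+0+1+0+0+0+1+1+1+0+1+1+0+1+1+1+0+0 mod 2 = 1
Syndrome = 11001
Column i of H is the binary representation of i, so the syndrome is the binary index of the flipped bit.
Read s = 11001 with s[0] as LSB: 1·2^0 + 1·2^1 + 0·2^2 + 0·2^3 + 1·2^4 = 19.
Error is at bit position 19.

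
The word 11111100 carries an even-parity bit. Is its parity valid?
Sum of all bits: 1+1+1+1+1+1+0+0 = 6; 6 mod 2 = 0. Result is 0 → valid parity.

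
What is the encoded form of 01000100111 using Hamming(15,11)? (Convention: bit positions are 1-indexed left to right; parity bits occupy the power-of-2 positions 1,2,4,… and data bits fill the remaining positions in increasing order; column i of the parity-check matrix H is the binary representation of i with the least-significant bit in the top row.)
Codeword c = d · G (mod 2), d = 01000100111:
  c[0] = d·G[:,0] = (01000100111)·(11011010101) mod 2 = 0+1+0+0+0+0+0+0+1+0+1 mod 2 = 1
  c[1] = d·G[:,1] = (01000100111)·(10110110011) mod 2 = 0+0+0+0+0+1+0+0+0+1+1 mod 2 = 1
  c[2] = d·G[:,2] = (01000100111)·(10000000000) mod 2 = 0+0+0+0+0+0+0+0+0+0+0 mod 2 = 0
  c[3] = d·G[:,3] = (01000100111)·(01110001111) mod 2 = 0+1+0+0+0+0+0+0+1+1+1 mod 2 = 0
  c[4] = d·G[:,4] = (01000100111)·(01000000000) mod 2 = 0+1+0+0+0+0+0+0+0+0+0 mod 2 = 1
  c[5] = d·G[:,5] = (01000100111)·(00100000000) mod 2 = 0+0+0+0+0+0+0+0+0+0+0 mod 2 = 0
  c[6] = d·G[:,6] = (01000100111)·(00010000000) mod 2 = 0+0+0+0+0+0+0+0+0+0+0 mod 2 = 0
  c[7] = d·G[:,7] = (01000100111)·(00001111111) mod 2 = 0+0+0+0+0+1+0+0+1+1+1 mod 2 = 0
  c[8] = d·G[:,8] = (01000100111)·(00001000000) mod 2 = 0+0+0+0+0+0+0+0+0+0+0 mod 2 = 0
  c[9] = d·G[:,9] = (01000100111)·(00000100000) mod 2 = 0+0+0+0+0+1+0+0+0+0+0 mod 2 = 1
  c[10] = d·G[:,10] = (01000100111)·(00000010000) mod 2 = 0+0+0+0+0+0+0+0+0+0+0 mod 2 = 0
  c[11] = d·G[:,11] = (01000100111)·(00000001000) mod 2 = 0+0+0+0+0+0+0+0+0+0+0 mod 2 = 0
  c[12] = d·G[:,12] = (01000100111)·(00000000100) mod 2 = 0+0+0+0+0+0+0+0+1+0+0 mod 2 = 1
  c[13] = d·G[:,13] = (01000100111)·(00000000010) mod 2 = 0+0+0+0+0+0+0+0+0+1+0 mod 2 = 1
  c[14] = d·G[:,14] = (01000100111)·(00000000001) mod 2 = 0+0+0+0+0+0+0+0+0+0+1 mod 2 = 1
Codeword = 110010000100111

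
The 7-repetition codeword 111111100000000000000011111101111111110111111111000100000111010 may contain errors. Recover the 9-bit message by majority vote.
Split into 7-bit blocks and majority-vote each:
  block 1 = 1111111: 7 ones, 0 zeros → 1
  block 2 = 0000000: 0 ones, 7 zeros → 0
  block 3 = 0000000: 0 ones, 7 zeros → 0
  block 4 = 0111111: 6 ones, 1 zeros → 1
  block 5 = 0111111: 6 ones, 1 zeros → 1
  block 6 = 1110111: 6 ones, 1 zeros → 1
  block 7 = 1111110: 6 ones, 1 zeros → 1
  block 8 = 0010000: 1 ones, 6 zeros → 0
  block 9 = 0111010: 4 ones, 3 zeros → 1
Decoded = 100111101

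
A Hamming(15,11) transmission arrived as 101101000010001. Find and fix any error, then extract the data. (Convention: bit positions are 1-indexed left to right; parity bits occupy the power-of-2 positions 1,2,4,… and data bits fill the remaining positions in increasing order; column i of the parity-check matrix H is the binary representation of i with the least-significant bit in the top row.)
Syndrome s = H · r^T (mod 2), r = 101101000010001:
  s[0] = (101010101010101)·(101101000010001) mod 2 = 1+0+1+0+0+0+0+0+0+0+1+0+0+0+1 mod 2 = 0
  s[1] = (011001100110011)·(101101000010001) mod 2 = 0+0+1+0+0+1+0+0+0+0+1+0+0+0+1 mod 2 = 0
  s[2] = (000111100001111)·(101101000010001) mod 2 = 0+0+0+1+0+1+0+0+0+0+0+0+0+0+1 mod 2 = 1
  s[3] = (000000011111111)·(101101000010001) mod 2 = 0+0+0+0+0+0+0+0+0+0+1+0+0+0+1 mod 2 = 0
Syndrome = 0010
Column 4 of H equals this syndrome → error at bit 4 (1-indexed).
Flip bit 4: 101101000010001 → 101001000010001
Extract data bits at positions {3,5,6,7,9,10,11,12,13,14,15}: 10100010001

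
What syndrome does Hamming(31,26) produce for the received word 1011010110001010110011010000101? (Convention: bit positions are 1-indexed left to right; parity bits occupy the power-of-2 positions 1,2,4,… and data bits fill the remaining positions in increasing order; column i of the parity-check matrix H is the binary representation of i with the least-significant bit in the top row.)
Syndrome s = H · r^T (mod 2), r = 1011010110001010110011010000101:
  s[0] = (1010101010101010101010101010101)·(1011010110001010110011010000101) mod 2 = 1+0+1+0+0+0+0+0+1+0+0+0+1+0+1+0+1+0+0+0+1+0+0+0+0+0+0+0+1+0+1 mod 2 = 1
  s[1] = (0110011001100110011001100110011)·(1011010110001010110011010000101) mod 2 = 0+0+1+0+0+1+0+0+0+0+0+0+0+0+1+0+0+1+0+0+0+1+0+0+0+0+0+0+0+0+1 mod 2 = 0
  s[2] = (0001111000011110000111100001111)·(1011010110001010110011010000101) mod 2 = 0+0+0+1+0+1+0+0+0+0+0+0+1+0+1+0+0+0+0+0+1+1+0+0+0+0+0+0+1+0+1 mod 2 = 0
  s[3] = (0000000111111110000000011111111)·(1011010110001010110011010000101) mod 2 = 0+0+0+0+0+0+0+1+1+0+0+0+1+0+1+0+0+0+0+0+0+0+0+1+0+0+0+0+1+0+1 mod 2 = 1
  s[4] = (0000000000000001111111111111111)·(1011010110001010110011010000101) mod 2 = 0+0+0+0+0+0+0+0+0+0+0+0+0+0+0+0+1+1+0+0+1+1+0+1+0+0+0+0+1+0+1 mod 2 = 1
Syndrome = 10011
Non-zero syndrome: error at position 25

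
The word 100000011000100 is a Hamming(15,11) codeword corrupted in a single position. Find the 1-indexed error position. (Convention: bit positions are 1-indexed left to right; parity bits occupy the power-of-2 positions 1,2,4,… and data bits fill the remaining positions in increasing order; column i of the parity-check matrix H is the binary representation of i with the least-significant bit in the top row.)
Syndrome s = H · r^T (mod 2), r = 100000011000100:
  s[0] = (101010101010101)·(100000011000100) mod 2 = 1+0+0+0+0+0+0+0+1+0+0+0+1+0+0 mod 2 = 1
  s[1] = (011001100110011)·(100000011000100) mod 2 = 0+0+0+0+0+0+0+0+0+0+0+0+0+0+0 mod 2 = 0
  s[2] = (000111100001111)·(100000011000100) mod 2 = 0+0+0+0+0+0+0+0+0+0+0+0+1+0+0 mod 2 = 1
  s[3] = (000000011111111)·(100000011000100) mod 2 = 0+0+0+0+0+0+0+1+1+0+0+0+1+0+0 mod 2 = 1
Syndrome = 1011
Column i of H is the binary representation of i, so the syndrome is the binary index of the flipped bit.
Read s = 1011 with s[0] as LSB: 1·2^0 + 0·2^1 + 1·2^2 + 1·2^3 = 13.
Error is at bit position 13.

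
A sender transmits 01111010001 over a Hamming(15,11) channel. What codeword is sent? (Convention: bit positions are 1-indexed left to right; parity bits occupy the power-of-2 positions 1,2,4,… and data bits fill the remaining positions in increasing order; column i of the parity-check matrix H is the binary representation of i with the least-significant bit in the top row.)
Codeword c = d · G (mod 2), d = 01111010001:
  c[0] = d·G[:,0] = (01111010001)·(11011010101) mod 2 = 0+1+0+1+1+0+1+0+0+0+1 mod 2 = 1
  c[1] = d·G[:,1] = (01111010001)·(10110110011) mod 2 = 0+0+1+1+0+0+1+0+0+0+1 mod 2 = 0
  c[2] = d·G[:,2] = (01111010001)·(10000000000) mod 2 = 0+0+0+0+0+0+0+0+0+0+0 mod 2 = 0
  c[3] = d·G[:,3] = (01111010001)·(01110001111) mod 2 = 0+1+1+1+0+0+0+0+0+0+1 mod 2 = 0
  c[4] = d·G[:,4] = (01111010001)·(01000000000) mod 2 = 0+1+0+0+0+0+0+0+0+0+0 mod 2 = 1
  c[5] = d·G[:,5] = (01111010001)·(00100000000) mod 2 = 0+0+1+0+0+0+0+0+0+0+0 mod 2 = 1
  c[6] = d·G[:,6] = (01111010001)·(00010000000) mod 2 = 0+0+0+1+0+0+0+0+0+0+0 mod 2 = 1
  c[7] = d·G[:,7] = (01111010001)·(00001111111) mod 2 = 0+0+0+0+1+0+1+0+0+0+1 mod 2 = 1
  c[8] = d·G[:,8] = (01111010001)·(00001000000) mod 2 = 0+0+0+0+1+0+0+0+0+0+0 mod 2 = 1
  c[9] = d·G[:,9] = (01111010001)·(00000100000) mod 2 = 0+0+0+0+0+0+0+0+0+0+0 mod 2 = 0
  c[10] = d·G[:,10] = (01111010001)·(00000010000) mod 2 = 0+0+0+0+0+0+1+0+0+0+0 mod 2 = 1
  c[11] = d·G[:,11] = (01111010001)·(00000001000) mod 2 = 0+0+0+0+0+0+0+0+0+0+0 mod 2 = 0
  c[12] = d·G[:,12] = (01111010001)·(00000000100) mod 2 = 0+0+0+0+0+0+0+0+0+0+0 mod 2 = 0
  c[13] = d·G[:,13] = (01111010001)·(00000000010) mod 2 = 0+0+0+0+0+0+0+0+0+0+0 mod 2 = 0
  c[14] = d·G[:,14] = (01111010001)·(00000000001) mod 2 = 0+0+0+0+0+0+0+0+0+0+1 mod 2 = 1
Codeword = 100011111010001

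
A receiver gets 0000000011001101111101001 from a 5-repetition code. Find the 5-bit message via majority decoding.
Split into 5-bit blocks and majority-vote each:
  block 1 = 00000: 0 ones, 5 zeros → 0
  block 2 = 00011: 2 ones, 3 zeros → 0
  block 3 = 00110: 2 ones, 3 zeros → 0
  block 4 = 11111: 5 ones, 0 zeros → 1
  block 5 = 01001: 2 ones, 3 zeros → 0
Decoded = 00010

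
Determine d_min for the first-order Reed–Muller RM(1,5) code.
d_min = 16 (RM(1,5) has length 32 and minimum distance 2^(m−1) = 16).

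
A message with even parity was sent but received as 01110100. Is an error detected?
Sum of received bits: 0+1+1+1+0+1+0+0 = 4; 4 mod 2 = 0. Result is 0 → no error detected.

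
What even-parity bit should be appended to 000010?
Sum of data bits: 0+0+0+0+1+0 = 1.
1 mod 2 = 1, so parity bit = 1.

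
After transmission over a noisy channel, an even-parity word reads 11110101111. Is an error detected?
Sum of received bits: 1+1+1+1+0+1+0+1+1+1+1 = 9; 9 mod 2 = 1. Result is 1 ≠ 0 → error detected.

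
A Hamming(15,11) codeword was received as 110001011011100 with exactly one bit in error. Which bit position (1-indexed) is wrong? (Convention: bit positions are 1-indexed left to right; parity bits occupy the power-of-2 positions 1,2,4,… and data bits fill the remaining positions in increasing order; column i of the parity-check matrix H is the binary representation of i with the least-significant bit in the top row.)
Syndrome s = H · r^T (mod 2), r = 110001011011100:
  s[0] = (101010101010101)·(110001011011100) mod 2 = 1+0+0+0+0+0+0+0+1+0+1+0+1+0+0 mod 2 = 0
  s[1] = (011001100110011)·(110001011011100) mod 2 = 0+1+0+0+0+1+0+0+0+0+1+0+0+0+0 mod 2 = 1
  s[2] = (000111100001111)·(110001011011100) mod 2 = 0+0+0+0+0+1+0+0+0+0+0+1+1+0+0 mod 2 = 1
  s[3] = (000000011111111)·(110001011011100) mod 2 = 0+0+0+0+0+0+0+1+1+0+1+1+1+0+0 mod 2 = 1
Syndrome = 0111
Column i of H is the binary representation of i, so the syndrome is the binary index of the flipped bit.
Read s = 0111 with s[0] as LSB: 0·2^0 + 1·2^1 + 1·2^2 + 1·2^3 = 14.
Error is at bit position 14.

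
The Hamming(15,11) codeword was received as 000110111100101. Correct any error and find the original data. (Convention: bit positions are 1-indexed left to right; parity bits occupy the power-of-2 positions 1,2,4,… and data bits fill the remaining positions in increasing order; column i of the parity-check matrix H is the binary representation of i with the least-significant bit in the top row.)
Syndrome s = H · r^T (mod 2), r = 000110111100101:
  s[0] = (101010101010101)·(000110111100101) mod 2 = 0+0+0+0+1+0+1+0+1+0+0+0+1+0+1 mod 2 = 1
  s[1] = (011001100110011)·(000110111100101) mod 2 = 0+0+0+0+0+0+1+0+0+1+0+0+0+0+1 mod 2 = 1
  s[2] = (000111100001111)·(000110111100101) mod 2 = 0+0+0+1+1+0+1+0+0+0+0+0+1+0+1 mod 2 = 1
  s[3] = (000000011111111)·(000110111100101) mod 2 = 0+0+0+0+0+0+0+1+1+1+0+0+1+0+1 mod 2 = 1
Syndrome = 1111
Column 15 of H equals this syndrome → error at bit 15 (1-indexed).
Flip bit 15: 000110111100101 → 000110111100100
Extract data bits at positions {3,5,6,7,9,10,11,12,13,14,15}: 01011100100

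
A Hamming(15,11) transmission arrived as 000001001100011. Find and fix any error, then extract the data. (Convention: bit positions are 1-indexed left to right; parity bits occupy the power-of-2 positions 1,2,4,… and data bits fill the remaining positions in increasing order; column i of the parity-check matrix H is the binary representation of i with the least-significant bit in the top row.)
Syndrome s = H · r^T (mod 2), r = 000001001100011:
  s[0] = (101010101010101)·(000001001100011) mod 2 = 0+0+0+0+0+0+0+0+1+0+0+0+0+0+1 mod 2 = 0
  s[1] = (011001100110011)·(000001001100011) mod 2 = 0+0+0+0+0+1+0+0+0+1+0+0+0+1+1 mod 2 = 0
  s[2] = (000111100001111)·(000001001100011) mod 2 = 0+0+0+0+0+1+0+0+0+0+0+0+0+1+1 mod 2 = 1
  s[3] = (000000011111111)·(000001001100011) mod 2 = 0+0+0+0+0+0+0+0+1+1+0+0+0+1+1 mod 2 = 0
Syndrome = 0010
Column 4 of H equals this syndrome → error at bit 4 (1-indexed).
Flip bit 4: 000001001100011 → 000101001100011
Extract data bits at positions {3,5,6,7,9,10,11,12,13,14,15}: 00101100011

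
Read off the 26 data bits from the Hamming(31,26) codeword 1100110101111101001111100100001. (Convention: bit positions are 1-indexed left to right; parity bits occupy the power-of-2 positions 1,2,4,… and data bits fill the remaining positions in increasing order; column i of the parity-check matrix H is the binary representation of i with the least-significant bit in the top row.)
Parity bits occupy power-of-2 positions; data bits are at positions {3,5,6,7,9,10,11,12,13,14,15,17,18,19,20,21,22,23,24,25,26,27,28,29,30,31} (1-indexed).
Extract: c[3]=0 c[5]=1 c[6]=1 c[7]=0 c[9]=0 c[10]=1 c[11]=1 c[12]=1 c[13]=1 c[14]=1 c[15]=0 c[17]=0 c[18]=0 c[19]=1 c[20]=1 c[21]=1 c[22]=1 c[23]=1 c[24]=0 c[25]=0 c[26]=1 c[27]=0 c[28]=0 c[29]=0 c[30]=0 c[31]=1
Data = 01100111110001111100100001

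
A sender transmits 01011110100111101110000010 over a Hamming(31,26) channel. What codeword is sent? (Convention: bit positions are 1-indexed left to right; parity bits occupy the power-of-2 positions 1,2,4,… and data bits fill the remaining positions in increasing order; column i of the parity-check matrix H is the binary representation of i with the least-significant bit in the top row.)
Codeword c = d · G (mod 2), d = 01011110100111101110000010:
  c[0] = d·G[:,0] = (01011110100111101110000010)·(11011010101101010101010101) mod 2 = 0+1+0+1+1+0+1+0+1+0+0+1+0+1+0+0+0+1+0+0+0+0+0+0+0+0 mod 2 = 0
  c[1] = d·G[:,1] = (01011110100111101110000010)·(10110110011011001100110011) mod 2 = 0+0+0+1+0+1+1+0+0+0+0+0+1+1+0+0+1+1+0+0+0+0+0+0+1+0 mod 2 = 0
  c[2] = d·G[:,2] = (01011110100111101110000010)·(10000000000000000000000000) mod 2 = 0+0+0+0+0+0+0+0+0+0+0+0+0+0+0+0+0+0+0+0+0+0+0+0+0+0 mod 2 = 0
  c[3] = d·G[:,3] = (01011110100111101110000010)·(01110001111000111100001111) mod 2 = 0+1+0+1+0+0+0+0+1+0+0+0+0+0+1+0+1+1+0+0+0+0+0+0+1+0 mod 2 = 1
  c[4] = d·G[:,4] = (01011110100111101110000010)·(01000000000000000000000000) mod 2 = 0+1+0+0+0+0+0+0+0+0+0+0+0+0+0+0+0+0+0+0+0+0+0+0+0+0 mod 2 = 1
  c[5] = d·G[:,5] = (01011110100111101110000010)·(00100000000000000000000000) mod 2 = 0+0+0+0+0+0+0+0+0+0+0+0+0+0+0+0+0+0+0+0+0+0+0+0+0+0 mod 2 = 0
  c[6] = d·G[:,6] = (01011110100111101110000010)·(00010000000000000000000000) mod 2 = 0+0+0+1+0+0+0+0+0+0+0+0+0+0+0+0+0+0+0+0+0+0+0+0+0+0 mod 2 = 1
  c[7] = d·G[:,7] = (01011110100111101110000010)·(00001111111000000011111111) mod 2 = 0+0+0+0+1+1+1+0+1+0+0+0+0+0+0+0+0+0+1+0+0+0+0+0+1+0 mod 2 = 0
  c[8] = d·G[:,8] = (01011110100111101110000010)·(00001000000000000000000000) mod 2 = 0+0+0+0+1+0+0+0+0+0+0+0+0+0+0+0+0+0+0+0+0+0+0+0+0+0 mod 2 = 1
  c[9] = d·G[:,9] = (01011110100111101110000010)·(00000100000000000000000000) mod 2 = 0+0+0+0+0+1+0+0+0+0+0+0+0+0+0+0+0+0+0+0+0+0+0+0+0+0 mod 2 = 1
  c[10] = d·G[:,10] = (01011110100111101110000010)·(00000010000000000000000000) mod 2 = 0+0+0+0+0+0+1+0+0+0+0+0+0+0+0+0+0+0+0+0+0+0+0+0+0+0 mod 2 = 1
  c[11] = d·G[:,11] = (01011110100111101110000010)·(00000001000000000000000000) mod 2 = 0+0+0+0+0+0+0+0+0+0+0+0+0+0+0+0+0+0+0+0+0+0+0+0+0+0 mod 2 = 0
  c[12] = d·G[:,12] = (01011110100111101110000010)·(00000000100000000000000000) mod 2 = 0+0+0+0+0+0+0+0+1+0+0+0+0+0+0+0+0+0+0+0+0+0+0+0+0+0 mod 2 = 1
  c[13] = d·G[:,13] = (01011110100111101110000010)·(00000000010000000000000000) mod 2 = 0+0+0+0+0+0+0+0+0+0+0+0+0+0+0+0+0+0+0+0+0+0+0+0+0+0 mod 2 = 0
  c[14] = d·G[:,14] = (01011110100111101110000010)·(00000000001000000000000000) mod 2 = 0+0+0+0+0+0+0+0+0+0+0+0+0+0+0+0+0+0+0+0+0+0+0+0+0+0 mod 2 = 0
  c[15] = d·G[:,15] = (01011110100111101110000010)·(00000000000111111111111111) mod 2 = 0+0+0+0+0+0+0+0+0+0+0+1+1+1+1+0+1+1+1+0+0+0+0+0+1+0 mod 2 = 0
  c[16] = d·G[:,16] = (01011110100111101110000010)·(00000000000100000000000000) mod 2 = 0+0+0+0+0+0+0+0+0+0+0+1+0+0+0+0+0+0+0+0+0+0+0+0+0+0 mod 2 = 1
  c[17] = d·G[:,17] = (01011110100111101110000010)·(00000000000010000000000000) mod 2 = 0+0+0+0+0+0+0+0+0+0+0+0+1+0+0+0+0+0+0+0+0+0+0+0+0+0 mod 2 = 1
  c[18] = d·G[:,18] = (01011110100111101110000010)·(00000000000001000000000000) mod 2 = 0+0+0+0+0+0+0+0+0+0+0+0+0+1+0+0+0+0+0+0+0+0+0+0+0+0 mod 2 = 1
  c[19] = d·G[:,19] = (01011110100111101110000010)·(00000000000000100000000000) mod 2 = 0+0+0+0+0+0+0+0+0+0+0+0+0+0+1+0+0+0+0+0+0+0+0+0+0+0 mod 2 = 1
  c[20] = d·G[:,20] = (01011110100111101110000010)·(00000000000000010000000000) mod 2 = 0+0+0+0+0+0+0+0+0+0+0+0+0+0+0+0+0+0+0+0+0+0+0+0+0+0 mod 2 = 0
  c[21] = d·G[:,21] = (01011110100111101110000010)·(00000000000000001000000000) mod 2 = 0+0+0+0+0+0+0+0+0+0+0+0+0+0+0+0+1+0+0+0+0+0+0+0+0+0 mod 2 = 1
  c[22] = d·G[:,22] = (01011110100111101110000010)·(00000000000000000100000000) mod 2 = 0+0+0+0+0+0+0+0+0+0+0+0+0+0+0+0+0+1+0+0+0+0+0+0+0+0 mod 2 = 1
  c[23] = d·G[:,23] = (01011110100111101110000010)·(00000000000000000010000000) mod 2 = 0+0+0+0+0+0+0+0+0+0+0+0+0+0+0+0+0+0+1+0+0+0+0+0+0+0 mod 2 = 1
  c[24] = d·G[:,24] = (01011110100111101110000010)·(00000000000000000001000000) mod 2 = 0+0+0+0+0+0+0+0+0+0+0+0+0+0+0+0+0+0+0+0+0+0+0+0+0+0 mod 2 = 0
  c[25] = d·G[:,25] = (01011110100111101110000010)·(00000000000000000000100000) mod 2 = 0+0+0+0+0+0+0+0+0+0+0+0+0+0+0+0+0+0+0+0+0+0+0+0+0+0 mod 2 = 0
  c[26] = d·G[:,26] = (01011110100111101110000010)·(00000000000000000000010000) mod 2 = 0+0+0+0+0+0+0+0+0+0+0+0+0+0+0+0+0+0+0+0+0+0+0+0+0+0 mod 2 = 0
  c[27] = d·G[:,27] = (01011110100111101110000010)·(00000000000000000000001000) mod 2 = 0+0+0+0+0+0+0+0+0+0+0+0+0+0+0+0+0+0+0+0+0+0+0+0+0+0 mod 2 = 0
  c[28] = d·G[:,28] = (01011110100111101110000010)·(00000000000000000000000100) mod 2 = 0+0+0+0+0+0+0+0+0+0+0+0+0+0+0+0+0+0+0+0+0+0+0+0+0+0 mod 2 = 0
  c[29] = d·G[:,29] = (01011110100111101110000010)·(00000000000000000000000010) mod 2 = 0+0+0+0+0+0+0+0+0+0+0+0+0+0+0+0+0+0+0+0+0+0+0+0+1+0 mod 2 = 1
  c[30] = d·G[:,30] = (01011110100111101110000010)·(00000000000000000000000001) mod 2 = 0+0+0+0+0+0+0+0+0+0+0+0+0+0+0+0+0+0+0+0+0+0+0+0+0+0 mod 2 = 0
Codeword = 0001101011101000111101110000010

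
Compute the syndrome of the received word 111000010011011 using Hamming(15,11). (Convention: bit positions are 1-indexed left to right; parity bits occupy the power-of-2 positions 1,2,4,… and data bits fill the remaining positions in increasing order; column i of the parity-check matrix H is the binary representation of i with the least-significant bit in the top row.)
Syndrome s = H · r^T (mod 2), r = 111000010011011:
  s[0] = (101010101010101)·(111000010011011) mod 2 = 1+0+1+0+0+0+0+0+0+0+1+0+0+0+1 mod 2 = 0
  s[1] = (011001100110011)·(111000010011011) mod 2 = 0+1+1+0+0+0+0+0+0+0+1+0+0+1+1 mod 2 = 1
  s[2] = (000111100001111)·(111000010011011) mod 2 = 0+0+0+0+0+0+0+0+0+0+0+1+0+1+1 mod 2 = 1
  s[3] = (000000011111111)·(111000010011011) mod 2 = 0+0+0+0+0+0+0+1+0+0+1+1+0+1+1 mod 2 = 1
Syndrome = 0111
Non-zero syndrome: error at position 14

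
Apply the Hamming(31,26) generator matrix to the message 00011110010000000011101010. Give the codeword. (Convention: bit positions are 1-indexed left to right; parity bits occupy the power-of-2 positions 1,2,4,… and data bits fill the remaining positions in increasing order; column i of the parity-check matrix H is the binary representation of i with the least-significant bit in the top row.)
Codeword c = d · G (mod 2), d = 00011110010000000011101010:
  c[0] = d·G[:,0] = (00011110010000000011101010)·(11011010101101010101010101) mod 2 = 0+0+0+1+1+0+1+0+0+0+0+0+0+0+0+0+0+0+0+1+0+0+0+0+0+0 mod 2 = 0
  c[1] = d·G[:,1] = (00011110010000000011101010)·(10110110011011001100110011) mod 2 = 0+0+0+1+0+1+1+0+0+1+0+0+0+0+0+0+0+0+0+0+1+0+0+0+1+0 mod 2 = 0
  c[2] = d·G[:,2] = (00011110010000000011101010)·(10000000000000000000000000) mod 2 = 0+0+0+0+0+0+0+0+0+0+0+0+0+0+0+0+0+0+0+0+0+0+0+0+0+0 mod 2 = 0
  c[3] = d·G[:,3] = (00011110010000000011101010)·(01110001111000111100001111) mod 2 = 0+0+0+1+0+0+0+0+0+1+0+0+0+0+0+0+0+0+0+0+0+0+1+0+1+0 mod 2 = 0
  c[4] = d·G[:,4] = (00011110010000000011101010)·(01000000000000000000000000) mod 2 = 0+0+0+0+0+0+0+0+0+0+0+0+0+0+0+0+0+0+0+0+0+0+0+0+0+0 mod 2 = 0
  c[5] = d·G[:,5] = (00011110010000000011101010)·(00100000000000000000000000) mod 2 = 0+0+0+0+0+0+0+0+0+0+0+0+0+0+0+0+0+0+0+0+0+0+0+0+0+0 mod 2 = 0
  c[6] = d·G[:,6] = (00011110010000000011101010)·(00010000000000000000000000) mod 2 = 0+0+0+1+0+0+0+0+0+0+0+0+0+0+0+0+0+0+0+0+0+0+0+0+0+0 mod 2 = 1
  c[7] = d·G[:,7] = (00011110010000000011101010)·(00001111111000000011111111) mod 2 = 0+0+0+0+1+1+1+0+0+1+0+0+0+0+0+0+0+0+1+1+1+0+1+0+1+0 mod 2 = 1
  c[8] = d·G[:,8] = (00011110010000000011101010)·(00001000000000000000000000) mod 2 = 0+0+0+0+1+0+0+0+0+0+0+0+0+0+0+0+0+0+0+0+0+0+0+0+0+0 mod 2 = 1
  c[9] = d·G[:,9] = (00011110010000000011101010)·(00000100000000000000000000) mod 2 = 0+0+0+0+0+1+0+0+0+0+0+0+0+0+0+0+0+0+0+0+0+0+0+0+0+0 mod 2 = 1
  c[10] = d·G[:,10] = (00011110010000000011101010)·(00000010000000000000000000) mod 2 = 0+0+0+0+0+0+1+0+0+0+0+0+0+0+0+0+0+0+0+0+0+0+0+0+0+0 mod 2 = 1
  c[11] = d·G[:,11] = (00011110010000000011101010)·(00000001000000000000000000) mod 2 = 0+0+0+0+0+0+0+0+0+0+0+0+0+0+0+0+0+0+0+0+0+0+0+0+0+0 mod 2 = 0
  c[12] = d·G[:,12] = (00011110010000000011101010)·(00000000100000000000000000) mod 2 = 0+0+0+0+0+0+0+0+0+0+0+0+0+0+0+0+0+0+0+0+0+0+0+0+0+0 mod 2 = 0
  c[13] = d·G[:,13] = (00011110010000000011101010)·(00000000010000000000000000) mod 2 = 0+0+0+0+0+0+0+0+0+1+0+0+0+0+0+0+0+0+0+0+0+0+0+0+0+0 mod 2 = 1
  c[14] = d·G[:,14] = (00011110010000000011101010)·(00000000001000000000000000) mod 2 = 0+0+0+0+0+0+0+0+0+0+0+0+0+0+0+0+0+0+0+0+0+0+0+0+0+0 mod 2 = 0
  c[15] = d·G[:,15] = (00011110010000000011101010)·(00000000000111111111111111) mod 2 = 0+0+0+0+0+0+0+0+0+0+0+0+0+0+0+0+0+0+1+1+1+0+1+0+1+0 mod 2 = 1
  c[16] = d·G[:,16] = (00011110010000000011101010)·(00000000000100000000000000) mod 2 = 0+0+0+0+0+0+0+0+0+0+0+0+0+0+0+0+0+0+0+0+0+0+0+0+0+0 mod 2 = 0
  c[17] = d·G[:,17] = (00011110010000000011101010)·(00000000000010000000000000) mod 2 = 0+0+0+0+0+0+0+0+0+0+0+0+0+0+0+0+0+0+0+0+0+0+0+0+0+0 mod 2 = 0
  c[18] = d·G[:,18] = (00011110010000000011101010)·(00000000000001000000000000) mod 2 = 0+0+0+0+0+0+0+0+0+0+0+0+0+0+0+0+0+0+0+0+0+0+0+0+0+0 mod 2 = 0
  c[19] = d·G[:,19] = (00011110010000000011101010)·(00000000000000100000000000) mod 2 = 0+0+0+0+0+0+0+0+0+0+0+0+0+0+0+0+0+0+0+0+0+0+0+0+0+0 mod 2 = 0
  c[20] = d·G[:,20] = (00011110010000000011101010)·(00000000000000010000000000) mod 2 = 0+0+0+0+0+0+0+0+0+0+0+0+0+0+0+0+0+0+0+0+0+0+0+0+0+0 mod 2 = 0
  c[21] = d·G[:,21] = (00011110010000000011101010)·(00000000000000001000000000) mod 2 = 0+0+0+0+0+0+0+0+0+0+0+0+0+0+0+0+0+0+0+0+0+0+0+0+0+0 mod 2 = 0
  c[22] = d·G[:,22] = (00011110010000000011101010)·(00000000000000000100000000) mod 2 = 0+0+0+0+0+0+0+0+0+0+0+0+0+0+0+0+0+0+0+0+0+0+0+0+0+0 mod 2 = 0
  c[23] = d·G[:,23] = (00011110010000000011101010)·(00000000000000000010000000) mod 2 = 0+0+0+0+0+0+0+0+0+0+0+0+0+0+0+0+0+0+1+0+0+0+0+0+0+0 mod 2 = 1
  c[24] = d·G[:,24] = (00011110010000000011101010)·(00000000000000000001000000) mod 2 = 0+0+0+0+0+0+0+0+0+0+0+0+0+0+0+0+0+0+0+1+0+0+0+0+0+0 mod 2 = 1
  c[25] = d·G[:,25] = (00011110010000000011101010)·(00000000000000000000100000) mod 2 = 0+0+0+0+0+0+0+0+0+0+0+0+0+0+0+0+0+0+0+0+1+0+0+0+0+0 mod 2 = 1
  c[26] = d·G[:,26] = (00011110010000000011101010)·(00000000000000000000010000) mod 2 = 0+0+0+0+0+0+0+0+0+0+0+0+0+0+0+0+0+0+0+0+0+0+0+0+0+0 mod 2 = 0
  c[27] = d·G[:,27] = (00011110010000000011101010)·(00000000000000000000001000) mod 2 = 0+0+0+0+0+0+0+0+0+0+0+0+0+0+0+0+0+0+0+0+0+0+1+0+0+0 mod 2 = 1
  c[28] = d·G[:,28] = (00011110010000000011101010)·(00000000000000000000000100) mod 2 = 0+0+0+0+0+0+0+0+0+0+0+0+0+0+0+0+0+0+0+0+0+0+0+0+0+0 mod 2 = 0
  c[29] = d·G[:,29] = (00011110010000000011101010)·(00000000000000000000000010) mod 2 = 0+0+0+0+0+0+0+0+0+0+0+0+0+0+0+0+0+0+0+0+0+0+0+0+1+0 mod 2 = 1
  c[30] = d·G[:,30] = (00011110010000000011101010)·(00000000000000000000000001) mod 2 = 0+0+0+0+0+0+0+0+0+0+0+0+0+0+0+0+0+0+0+0+0+0+0+0+0+0 mod 2 = 0
Codeword = 0000001111100101000000011101010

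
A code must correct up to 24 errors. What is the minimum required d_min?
Correcting t errors requires d_min ≥ 2t + 1 = 2·24 + 1 = 49.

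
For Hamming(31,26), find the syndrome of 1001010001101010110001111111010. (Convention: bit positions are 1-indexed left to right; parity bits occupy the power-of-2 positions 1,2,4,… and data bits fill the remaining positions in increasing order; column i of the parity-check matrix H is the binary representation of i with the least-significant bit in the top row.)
Syndrome s = H · r^T (mod 2), r = 1001010001101010110001111111010:
  s[0] = (1010101010101010101010101010101)·(1001010001101010110001111111010) mod 2 = 1+0+0+0+0+0+0+0+0+0+1+0+1+0+1+0+1+0+0+0+0+0+1+0+1+0+1+0+0+0+0 mod 2 = 0
  s[1] = (0110011001100110011001100110011)·(1001010001101010110001111111010) mod 2 = 0+0+0+0+0+1+0+0+0+1+1+0+0+0+1+0+0+1+0+0+0+1+1+0+0+1+1+0+0+1+0 mod 2 = 0
  s[2] = (0001111000011110000111100001111)·(1001010001101010110001111111010) mod 2 = 0+0+0+1+0+1+0+0+0+0+0+0+1+0+1+0+0+0+0+0+0+1+1+0+0+0+0+1+0+1+0 mod 2 = 0
  s[3] = (0000000111111110000000011111111)·(1001010001101010110001111111010) mod 2 = 0+0+0+0+0+0+0+0+0+1+1+0+1+0+1+0+0+0+0+0+0+0+0+1+1+1+1+1+0+1+0 mod 2 = 0
  s[4] = (0000000000000001111111111111111)·(1001010001101010110001111111010) mod 2 = 0+0+0+0+0+0+0+0+0+0+0+0+0+0+0+0+1+1+0+0+0+1+1+1+1+1+1+1+0+1+0 mod 2 = 0
Syndrome = 00000
s = 0: no error detected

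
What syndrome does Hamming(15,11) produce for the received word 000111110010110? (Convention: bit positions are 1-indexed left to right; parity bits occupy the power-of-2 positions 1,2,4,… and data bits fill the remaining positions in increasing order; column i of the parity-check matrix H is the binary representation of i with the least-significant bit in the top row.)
Syndrome s = H · r^T (mod 2), r = 000111110010110:
  s[0] = (101010101010101)·(000111110010110) mod 2 = 0+0+0+0+1+0+1+0+0+0+1+0+1+0+0 mod 2 = 0
  s[1] = (011001100110011)·(000111110010110) mod 2 = 0+0+0+0+0+1+1+0+0+0+1+0+0+1+0 mod 2 = 0
  s[2] = (000111100001111)·(000111110010110) mod 2 = 0+0+0+1+1+1+1+0+0+0+0+0+1+1+0 mod 2 = 0
  s[3] = (000000011111111)·(000111110010110) mod 2 = 0+0+0+0+0+0+0+1+0+0+1+0+1+1+0 mod 2 = 0
Syndrome = 0000
s = 0: no error detected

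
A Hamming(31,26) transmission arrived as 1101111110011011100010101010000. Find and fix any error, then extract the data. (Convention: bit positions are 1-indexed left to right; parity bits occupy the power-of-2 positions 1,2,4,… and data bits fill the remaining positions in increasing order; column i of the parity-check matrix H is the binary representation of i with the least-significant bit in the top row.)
Syndrome s = H · r^T (mod 2), r = 1101111110011011100010101010000:
  s[0] = (1010101010101010101010101010101)·(1101111110011011100010101010000) mod 2 = 1+0+0+0+1+0+1+0+1+0+0+0+1+0+1+0+1+0+0+0+1+0+1+0+1+0+1+0+0+0+0 mod 2 = 1
  s[1] = (0110011001100110011001100110011)·(1101111110011011100010101010000) mod 2 = 0+1+0+0+0+1+1+0+0+0+0+0+0+0+1+0+0+0+0+0+0+0+1+0+0+0+1+0+0+0+0 mod 2 = 0
  s[2] = (0001111000011110000111100001111)·(1101111110011011100010101010000) mod 2 = 0+0+0+1+1+1+1+0+0+0+0+1+1+0+1+0+0+0+0+0+1+0+1+0+0+0+0+0+0+0+0 mod 2 = 1
  s[3] = (0000000111111110000000011111111)·(1101111110011011100010101010000) mod 2 = 0+0+0+0+0+0+0+1+1+0+0+1+1+0+1+0+0+0+0+0+0+0+0+0+1+0+1+0+0+0+0 mod 2 = 1
  s[4] = (0000000000000001111111111111111)·(1101111110011011100010101010000) mod 2 = 0+0+0+0+0+0+0+0+0+0+0+0+0+0+0+1+1+0+0+0+1+0+1+0+1+0+1+0+0+0+0 mod 2 = 0
Syndrome = 10110
Column 13 of H equals this syndrome → error at bit 13 (1-indexed).
Flip bit 13: 1101111110011011100010101010000 → 1101111110010011100010101010000
Extract data bits at positions {3,5,6,7,9,10,11,12,13,14,15,17,18,19,20,21,22,23,24,25,26,27,28,29,30,31}: 01111001001100010101010000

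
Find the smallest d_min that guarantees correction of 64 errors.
Correcting t errors requires d_min ≥ 2t + 1 = 2·64 + 1 = 129.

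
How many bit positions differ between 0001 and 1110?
XOR = 1111, count of 1s = 4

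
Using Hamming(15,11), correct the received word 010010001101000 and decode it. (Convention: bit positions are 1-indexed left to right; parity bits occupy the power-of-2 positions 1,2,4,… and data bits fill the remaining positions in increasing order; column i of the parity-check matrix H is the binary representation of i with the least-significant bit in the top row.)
Syndrome s = H · r^T (mod 2), r = 010010001101000:
  s[0] = (101010101010101)·(010010001101000) mod 2 = 0+0+0+0+1+0+0+0+1+0+0+0+0+0+0 mod 2 = 0
  s[1] = (011001100110011)·(010010001101000) mod 2 = 0+1+0+0+0+0+0+0+0+1+0+0+0+0+0 mod 2 = 0
  s[2] = (000111100001111)·(010010001101000) mod 2 = 0+0+0+0+1+0+0+0+0+0+0+1+0+0+0 mod 2 = 0
  s[3] = (000000011111111)·(010010001101000) mod 2 = 0+0+0+0+0+0+0+0+1+1+0+1+0+0+0 mod 2 = 1
Syndrome = 0001
Column 8 of H equals this syndrome → error at bit 8 (1-indexed).
Flip bit 8: 010010001101000 → 010010011101000
Extract data bits at positions {3,5,6,7,9,10,11,12,13,14,15}: 01001101000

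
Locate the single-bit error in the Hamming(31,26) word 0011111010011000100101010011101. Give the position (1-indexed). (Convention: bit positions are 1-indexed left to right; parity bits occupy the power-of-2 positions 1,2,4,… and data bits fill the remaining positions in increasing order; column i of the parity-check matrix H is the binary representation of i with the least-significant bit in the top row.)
Syndrome s = H · r^T (mod 2), r = 0011111010011000100101010011101:
  s[0] = (1010101010101010101010101010101)·(0011111010011000100101010011101) mod 2 = 0+0+1+0+1+0+1+0+1+0+0+0+1+0+0+0+1+0+0+0+0+0+0+0+0+0+1+0+1+0+1 mod 2 = 1
  s[1] = (0110011001100110011001100110011)·(0011111010011000100101010011101) mod 2 = 0+0+1+0+0+1+1+0+0+0+0+0+0+0+0+0+0+0+0+0+0+1+0+0+0+0+1+0+0+0+1 mod 2 = 0
  s[2] = (0001111000011110000111100001111)·(0011111010011000100101010011101) mod 2 = 0+0+0+1+1+1+1+0+0+0+0+1+1+0+0+0+0+0+0+1+0+1+0+0+0+0+0+1+1+0+1 mod 2 = 1
  s[3] = (0000000111111110000000011111111)·(0011111010011000100101010011101) mod 2 = 0+0+0+0+0+0+0+0+1+0+0+1+1+0+0+0+0+0+0+0+0+0+0+1+0+0+1+1+1+0+1 mod 2 = 0
  s[4] = (0000000000000001111111111111111)·(0011111010011000100101010011101) mod 2 = 0+0+0+0+0+0+0+0+0+0+0+0+0+0+0+0+1+0+0+1+0+1+0+1+0+0+1+1+1+0+1 mod 2 = 0
Syndrome = 10100
Column i of H is the binary representation of i, so the syndrome is the binary index of the flipped bit.
Read s = 10100 with s[0] as LSB: 1·2^0 + 0·2^1 + 1·2^2 + 0·2^3 + 0·2^4 = 5.
Error is at bit position 5.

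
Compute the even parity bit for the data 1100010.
Sum of data bits: 1+1+0+0+0+1+0 = 3.
3 mod 2 = 1, so parity bit = 1.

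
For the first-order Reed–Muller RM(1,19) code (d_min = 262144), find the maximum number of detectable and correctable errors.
Detection only: up to d_min − 1 = 262143 errors.
Correction: up to ⌊(d_min − 1)/2⌋ = ⌊262143/2⌋ = 131071 errors.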